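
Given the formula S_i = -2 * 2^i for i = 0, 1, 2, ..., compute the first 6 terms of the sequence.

This is a geometric sequence.
i=0: S_0 = -2 * 2^0 = -2
i=1: S_1 = -2 * 2^1 = -4
i=2: S_2 = -2 * 2^2 = -8
i=3: S_3 = -2 * 2^3 = -16
i=4: S_4 = -2 * 2^4 = -32
i=5: S_5 = -2 * 2^5 = -64
The first 6 terms are: [-2, -4, -8, -16, -32, -64]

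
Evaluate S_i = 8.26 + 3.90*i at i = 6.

S_6 = 8.26 + 3.9*6 = 8.26 + 23.4 = 31.66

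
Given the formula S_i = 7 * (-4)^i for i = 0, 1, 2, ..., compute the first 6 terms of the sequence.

This is a geometric sequence.
i=0: S_0 = 7 * (-4)^0 = 7
i=1: S_1 = 7 * (-4)^1 = -28
i=2: S_2 = 7 * (-4)^2 = 112
i=3: S_3 = 7 * (-4)^3 = -448
i=4: S_4 = 7 * (-4)^4 = 1792
i=5: S_5 = 7 * (-4)^5 = -7168
The first 6 terms are: [7, -28, 112, -448, 1792, -7168]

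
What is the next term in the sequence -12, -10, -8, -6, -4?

Differences: -10 - -12 = 2
This is an arithmetic sequence with common difference d = 2.
Next term = -4 + 2 = -2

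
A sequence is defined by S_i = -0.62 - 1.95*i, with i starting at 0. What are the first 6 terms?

This is an arithmetic sequence.
i=0: S_0 = -0.62 + -1.95*0 = -0.62
i=1: S_1 = -0.62 + -1.95*1 = -2.57
i=2: S_2 = -0.62 + -1.95*2 = -4.52
i=3: S_3 = -0.62 + -1.95*3 = -6.47
i=4: S_4 = -0.62 + -1.95*4 = -8.42
i=5: S_5 = -0.62 + -1.95*5 = -10.37
The first 6 terms are: [-0.62, -2.57, -4.52, -6.47, -8.42, -10.37]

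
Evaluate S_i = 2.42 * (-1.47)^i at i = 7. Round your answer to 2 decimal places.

S_7 = 2.42 * (-1.47)^7 ≈ 2.42 * -14.8327 ≈ -35.9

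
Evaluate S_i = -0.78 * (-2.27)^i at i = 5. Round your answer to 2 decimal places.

S_5 = -0.78 * (-2.27)^5 ≈ -0.78 * -60.2739 ≈ 47.01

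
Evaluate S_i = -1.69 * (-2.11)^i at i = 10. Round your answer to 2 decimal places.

S_10 = -1.69 * (-2.11)^10 ≈ -1.69 * 1749.1399 ≈ -2956.05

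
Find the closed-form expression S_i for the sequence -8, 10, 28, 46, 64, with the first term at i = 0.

Check differences: 10 - -8 = 18
28 - 10 = 18
Common difference d = 18.
First term a = -8.
Formula: S_i = -8 + 18*i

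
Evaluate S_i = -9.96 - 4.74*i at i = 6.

S_6 = -9.96 + -4.74*6 = -9.96 + -28.44 = -38.4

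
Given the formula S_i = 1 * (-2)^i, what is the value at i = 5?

S_5 = 1 * (-2)^5 = 1 * -32 = -32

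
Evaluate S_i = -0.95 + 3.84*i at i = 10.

S_10 = -0.95 + 3.84*10 = -0.95 + 38.4 = 37.45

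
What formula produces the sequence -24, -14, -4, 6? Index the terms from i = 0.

Check differences: -14 - -24 = 10
-4 - -14 = 10
Common difference d = 10.
First term a = -24.
Formula: S_i = -24 + 10*i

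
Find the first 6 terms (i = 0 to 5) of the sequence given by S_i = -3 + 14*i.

This is an arithmetic sequence.
i=0: S_0 = -3 + 14*0 = -3
i=1: S_1 = -3 + 14*1 = 11
i=2: S_2 = -3 + 14*2 = 25
i=3: S_3 = -3 + 14*3 = 39
i=4: S_4 = -3 + 14*4 = 53
i=5: S_5 = -3 + 14*5 = 67
The first 6 terms are: [-3, 11, 25, 39, 53, 67]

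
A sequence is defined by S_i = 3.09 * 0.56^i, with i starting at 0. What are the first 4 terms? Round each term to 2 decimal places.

This is a geometric sequence.
i=0: S_0 = 3.09 * 0.56^0 = 3.09
i=1: S_1 = 3.09 * 0.56^1 ≈ 1.73
i=2: S_2 = 3.09 * 0.56^2 ≈ 0.97
i=3: S_3 = 3.09 * 0.56^3 ≈ 0.54
The first 4 terms are: [3.09, 1.73, 0.97, 0.54]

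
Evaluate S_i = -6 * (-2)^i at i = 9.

S_9 = -6 * (-2)^9 = -6 * -512 = 3072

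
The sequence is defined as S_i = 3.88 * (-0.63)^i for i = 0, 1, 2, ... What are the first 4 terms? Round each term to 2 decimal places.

This is a geometric sequence.
i=0: S_0 = 3.88 * (-0.63)^0 = 3.88
i=1: S_1 = 3.88 * (-0.63)^1 ≈ -2.44
i=2: S_2 = 3.88 * (-0.63)^2 ≈ 1.54
i=3: S_3 = 3.88 * (-0.63)^3 ≈ -0.97
The first 4 terms are: [3.88, -2.44, 1.54, -0.97]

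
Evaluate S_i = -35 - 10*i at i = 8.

S_8 = -35 + -10*8 = -35 + -80 = -115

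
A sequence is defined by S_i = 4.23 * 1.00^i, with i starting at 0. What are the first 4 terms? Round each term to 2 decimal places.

This is a geometric sequence.
i=0: S_0 = 4.23 * 1.0^0 = 4.23
i=1: S_1 = 4.23 * 1.0^1 = 4.23
i=2: S_2 = 4.23 * 1.0^2 = 4.23
i=3: S_3 = 4.23 * 1.0^3 = 4.23
The first 4 terms are: [4.23, 4.23, 4.23, 4.23]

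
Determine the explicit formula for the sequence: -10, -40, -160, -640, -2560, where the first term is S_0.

Check ratios: -40 / -10 = 4.0
Common ratio r = 4.
First term a = -10.
Formula: S_i = -10 * 4^i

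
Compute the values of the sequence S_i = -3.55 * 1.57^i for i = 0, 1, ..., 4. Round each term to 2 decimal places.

This is a geometric sequence.
i=0: S_0 = -3.55 * 1.57^0 = -3.55
i=1: S_1 = -3.55 * 1.57^1 ≈ -5.57
i=2: S_2 = -3.55 * 1.57^2 ≈ -8.75
i=3: S_3 = -3.55 * 1.57^3 ≈ -13.74
i=4: S_4 = -3.55 * 1.57^4 ≈ -21.57
The first 5 terms are: [-3.55, -5.57, -8.75, -13.74, -21.57]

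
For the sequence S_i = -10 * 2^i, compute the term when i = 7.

S_7 = -10 * 2^7 = -10 * 128 = -1280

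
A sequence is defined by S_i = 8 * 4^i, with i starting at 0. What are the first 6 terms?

This is a geometric sequence.
i=0: S_0 = 8 * 4^0 = 8
i=1: S_1 = 8 * 4^1 = 32
i=2: S_2 = 8 * 4^2 = 128
i=3: S_3 = 8 * 4^3 = 512
i=4: S_4 = 8 * 4^4 = 2048
i=5: S_5 = 8 * 4^5 = 8192
The first 6 terms are: [8, 32, 128, 512, 2048, 8192]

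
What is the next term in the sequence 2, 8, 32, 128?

Ratios: 8 / 2 = 4.0
This is a geometric sequence with common ratio r = 4.
Next term = 128 * 4 = 512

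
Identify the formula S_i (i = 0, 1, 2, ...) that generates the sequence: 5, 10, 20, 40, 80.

Check ratios: 10 / 5 = 2.0
Common ratio r = 2.
First term a = 5.
Formula: S_i = 5 * 2^i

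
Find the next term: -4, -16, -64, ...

Ratios: -16 / -4 = 4.0
This is a geometric sequence with common ratio r = 4.
Next term = -64 * 4 = -256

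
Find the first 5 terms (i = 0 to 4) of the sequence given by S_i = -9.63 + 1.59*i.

This is an arithmetic sequence.
i=0: S_0 = -9.63 + 1.59*0 = -9.63
i=1: S_1 = -9.63 + 1.59*1 = -8.04
i=2: S_2 = -9.63 + 1.59*2 = -6.45
i=3: S_3 = -9.63 + 1.59*3 = -4.86
i=4: S_4 = -9.63 + 1.59*4 = -3.27
The first 5 terms are: [-9.63, -8.04, -6.45, -4.86, -3.27]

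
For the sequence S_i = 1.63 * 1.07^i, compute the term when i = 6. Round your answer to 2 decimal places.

S_6 = 1.63 * 1.07^6 ≈ 1.63 * 1.5007 ≈ 2.45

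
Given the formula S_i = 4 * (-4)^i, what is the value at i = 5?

S_5 = 4 * (-4)^5 = 4 * -1024 = -4096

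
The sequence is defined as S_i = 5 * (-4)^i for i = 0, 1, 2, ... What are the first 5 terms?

This is a geometric sequence.
i=0: S_0 = 5 * (-4)^0 = 5
i=1: S_1 = 5 * (-4)^1 = -20
i=2: S_2 = 5 * (-4)^2 = 80
i=3: S_3 = 5 * (-4)^3 = -320
i=4: S_4 = 5 * (-4)^4 = 1280
The first 5 terms are: [5, -20, 80, -320, 1280]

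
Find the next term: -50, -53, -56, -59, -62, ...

Differences: -53 - -50 = -3
This is an arithmetic sequence with common difference d = -3.
Next term = -62 + -3 = -65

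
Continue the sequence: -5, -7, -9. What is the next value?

Differences: -7 - -5 = -2
This is an arithmetic sequence with common difference d = -2.
Next term = -9 + -2 = -11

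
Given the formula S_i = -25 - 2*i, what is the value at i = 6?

S_6 = -25 + -2*6 = -25 + -12 = -37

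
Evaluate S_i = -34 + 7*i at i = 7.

S_7 = -34 + 7*7 = -34 + 49 = 15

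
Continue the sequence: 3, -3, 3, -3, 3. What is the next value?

Ratios: -3 / 3 = -1.0
This is a geometric sequence with common ratio r = -1.
Next term = 3 * -1 = -3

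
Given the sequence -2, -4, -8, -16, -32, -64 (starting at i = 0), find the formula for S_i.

Check ratios: -4 / -2 = 2.0
Common ratio r = 2.
First term a = -2.
Formula: S_i = -2 * 2^i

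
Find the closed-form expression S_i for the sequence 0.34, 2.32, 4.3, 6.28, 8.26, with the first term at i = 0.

Check differences: 2.32 - 0.34 = 1.98
4.3 - 2.32 = 1.98
Common difference d = 1.98.
First term a = 0.34.
Formula: S_i = 0.34 + 1.98*i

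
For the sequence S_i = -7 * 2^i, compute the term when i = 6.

S_6 = -7 * 2^6 = -7 * 64 = -448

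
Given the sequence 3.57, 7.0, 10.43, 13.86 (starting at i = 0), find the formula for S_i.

Check differences: 7.0 - 3.57 = 3.43
10.43 - 7.0 = 3.43
Common difference d = 3.43.
First term a = 3.57.
Formula: S_i = 3.57 + 3.43*i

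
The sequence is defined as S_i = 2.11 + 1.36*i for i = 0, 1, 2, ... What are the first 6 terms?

This is an arithmetic sequence.
i=0: S_0 = 2.11 + 1.36*0 = 2.11
i=1: S_1 = 2.11 + 1.36*1 = 3.47
i=2: S_2 = 2.11 + 1.36*2 = 4.83
i=3: S_3 = 2.11 + 1.36*3 = 6.19
i=4: S_4 = 2.11 + 1.36*4 = 7.55
i=5: S_5 = 2.11 + 1.36*5 = 8.91
The first 6 terms are: [2.11, 3.47, 4.83, 6.19, 7.55, 8.91]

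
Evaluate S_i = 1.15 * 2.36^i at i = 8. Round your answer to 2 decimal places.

S_8 = 1.15 * 2.36^8 ≈ 1.15 * 962.268 ≈ 1106.61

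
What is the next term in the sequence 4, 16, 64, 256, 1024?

Ratios: 16 / 4 = 4.0
This is a geometric sequence with common ratio r = 4.
Next term = 1024 * 4 = 4096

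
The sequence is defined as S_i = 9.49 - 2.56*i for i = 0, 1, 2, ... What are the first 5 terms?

This is an arithmetic sequence.
i=0: S_0 = 9.49 + -2.56*0 = 9.49
i=1: S_1 = 9.49 + -2.56*1 = 6.93
i=2: S_2 = 9.49 + -2.56*2 = 4.37
i=3: S_3 = 9.49 + -2.56*3 = 1.81
i=4: S_4 = 9.49 + -2.56*4 = -0.75
The first 5 terms are: [9.49, 6.93, 4.37, 1.81, -0.75]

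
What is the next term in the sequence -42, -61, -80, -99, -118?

Differences: -61 - -42 = -19
This is an arithmetic sequence with common difference d = -19.
Next term = -118 + -19 = -137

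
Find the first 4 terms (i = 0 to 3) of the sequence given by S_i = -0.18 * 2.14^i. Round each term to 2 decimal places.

This is a geometric sequence.
i=0: S_0 = -0.18 * 2.14^0 = -0.18
i=1: S_1 = -0.18 * 2.14^1 ≈ -0.39
i=2: S_2 = -0.18 * 2.14^2 ≈ -0.82
i=3: S_3 = -0.18 * 2.14^3 ≈ -1.76
The first 4 terms are: [-0.18, -0.39, -0.82, -1.76]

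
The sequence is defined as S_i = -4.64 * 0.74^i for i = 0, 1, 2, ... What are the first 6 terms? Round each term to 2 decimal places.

This is a geometric sequence.
i=0: S_0 = -4.64 * 0.74^0 = -4.64
i=1: S_1 = -4.64 * 0.74^1 ≈ -3.43
i=2: S_2 = -4.64 * 0.74^2 ≈ -2.54
i=3: S_3 = -4.64 * 0.74^3 ≈ -1.88
i=4: S_4 = -4.64 * 0.74^4 ≈ -1.39
i=5: S_5 = -4.64 * 0.74^5 ≈ -1.03
The first 6 terms are: [-4.64, -3.43, -2.54, -1.88, -1.39, -1.03]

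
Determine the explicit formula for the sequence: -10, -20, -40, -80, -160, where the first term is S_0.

Check ratios: -20 / -10 = 2.0
Common ratio r = 2.
First term a = -10.
Formula: S_i = -10 * 2^i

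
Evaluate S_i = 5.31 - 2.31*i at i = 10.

S_10 = 5.31 + -2.31*10 = 5.31 + -23.1 = -17.79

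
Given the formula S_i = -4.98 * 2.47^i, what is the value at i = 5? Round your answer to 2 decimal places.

S_5 = -4.98 * 2.47^5 ≈ -4.98 * 91.9358 ≈ -457.84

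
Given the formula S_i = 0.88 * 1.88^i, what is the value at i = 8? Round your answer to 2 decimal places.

S_8 = 0.88 * 1.88^8 ≈ 0.88 * 156.0496 ≈ 137.32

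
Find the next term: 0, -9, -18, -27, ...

Differences: -9 - 0 = -9
This is an arithmetic sequence with common difference d = -9.
Next term = -27 + -9 = -36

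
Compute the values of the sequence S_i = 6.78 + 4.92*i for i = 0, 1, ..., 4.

This is an arithmetic sequence.
i=0: S_0 = 6.78 + 4.92*0 = 6.78
i=1: S_1 = 6.78 + 4.92*1 = 11.7
i=2: S_2 = 6.78 + 4.92*2 = 16.62
i=3: S_3 = 6.78 + 4.92*3 = 21.54
i=4: S_4 = 6.78 + 4.92*4 = 26.46
The first 5 terms are: [6.78, 11.7, 16.62, 21.54, 26.46]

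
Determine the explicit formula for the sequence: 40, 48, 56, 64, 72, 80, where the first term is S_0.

Check differences: 48 - 40 = 8
56 - 48 = 8
Common difference d = 8.
First term a = 40.
Formula: S_i = 40 + 8*i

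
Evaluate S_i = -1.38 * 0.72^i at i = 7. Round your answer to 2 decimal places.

S_7 = -1.38 * 0.72^7 ≈ -1.38 * 0.1003 ≈ -0.14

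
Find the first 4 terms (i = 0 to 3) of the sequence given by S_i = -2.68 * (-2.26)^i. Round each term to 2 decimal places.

This is a geometric sequence.
i=0: S_0 = -2.68 * (-2.26)^0 = -2.68
i=1: S_1 = -2.68 * (-2.26)^1 ≈ 6.06
i=2: S_2 = -2.68 * (-2.26)^2 ≈ -13.69
i=3: S_3 = -2.68 * (-2.26)^3 ≈ 30.94
The first 4 terms are: [-2.68, 6.06, -13.69, 30.94]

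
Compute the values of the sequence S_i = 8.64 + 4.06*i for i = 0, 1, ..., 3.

This is an arithmetic sequence.
i=0: S_0 = 8.64 + 4.06*0 = 8.64
i=1: S_1 = 8.64 + 4.06*1 = 12.7
i=2: S_2 = 8.64 + 4.06*2 = 16.76
i=3: S_3 = 8.64 + 4.06*3 = 20.82
The first 4 terms are: [8.64, 12.7, 16.76, 20.82]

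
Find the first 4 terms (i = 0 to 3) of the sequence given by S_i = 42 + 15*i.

This is an arithmetic sequence.
i=0: S_0 = 42 + 15*0 = 42
i=1: S_1 = 42 + 15*1 = 57
i=2: S_2 = 42 + 15*2 = 72
i=3: S_3 = 42 + 15*3 = 87
The first 4 terms are: [42, 57, 72, 87]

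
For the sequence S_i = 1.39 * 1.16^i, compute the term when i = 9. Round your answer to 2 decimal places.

S_9 = 1.39 * 1.16^9 ≈ 1.39 * 3.803 ≈ 5.29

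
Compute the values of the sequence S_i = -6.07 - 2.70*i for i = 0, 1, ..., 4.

This is an arithmetic sequence.
i=0: S_0 = -6.07 + -2.7*0 = -6.07
i=1: S_1 = -6.07 + -2.7*1 = -8.77
i=2: S_2 = -6.07 + -2.7*2 = -11.47
i=3: S_3 = -6.07 + -2.7*3 = -14.17
i=4: S_4 = -6.07 + -2.7*4 = -16.87
The first 5 terms are: [-6.07, -8.77, -11.47, -14.17, -16.87]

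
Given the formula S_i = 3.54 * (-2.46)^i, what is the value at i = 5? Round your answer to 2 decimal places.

S_5 = 3.54 * (-2.46)^5 ≈ 3.54 * -90.0898 ≈ -318.92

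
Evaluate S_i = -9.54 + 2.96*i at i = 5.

S_5 = -9.54 + 2.96*5 = -9.54 + 14.8 = 5.26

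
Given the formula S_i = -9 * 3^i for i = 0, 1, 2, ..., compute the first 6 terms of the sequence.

This is a geometric sequence.
i=0: S_0 = -9 * 3^0 = -9
i=1: S_1 = -9 * 3^1 = -27
i=2: S_2 = -9 * 3^2 = -81
i=3: S_3 = -9 * 3^3 = -243
i=4: S_4 = -9 * 3^4 = -729
i=5: S_5 = -9 * 3^5 = -2187
The first 6 terms are: [-9, -27, -81, -243, -729, -2187]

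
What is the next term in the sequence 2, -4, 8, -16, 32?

Ratios: -4 / 2 = -2.0
This is a geometric sequence with common ratio r = -2.
Next term = 32 * -2 = -64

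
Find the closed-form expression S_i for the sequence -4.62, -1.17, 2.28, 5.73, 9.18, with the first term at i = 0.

Check differences: -1.17 - -4.62 = 3.45
2.28 - -1.17 = 3.45
Common difference d = 3.45.
First term a = -4.62.
Formula: S_i = -4.62 + 3.45*i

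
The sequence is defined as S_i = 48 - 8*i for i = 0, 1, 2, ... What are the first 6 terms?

This is an arithmetic sequence.
i=0: S_0 = 48 + -8*0 = 48
i=1: S_1 = 48 + -8*1 = 40
i=2: S_2 = 48 + -8*2 = 32
i=3: S_3 = 48 + -8*3 = 24
i=4: S_4 = 48 + -8*4 = 16
i=5: S_5 = 48 + -8*5 = 8
The first 6 terms are: [48, 40, 32, 24, 16, 8]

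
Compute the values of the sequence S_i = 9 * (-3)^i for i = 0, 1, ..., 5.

This is a geometric sequence.
i=0: S_0 = 9 * (-3)^0 = 9
i=1: S_1 = 9 * (-3)^1 = -27
i=2: S_2 = 9 * (-3)^2 = 81
i=3: S_3 = 9 * (-3)^3 = -243
i=4: S_4 = 9 * (-3)^4 = 729
i=5: S_5 = 9 * (-3)^5 = -2187
The first 6 terms are: [9, -27, 81, -243, 729, -2187]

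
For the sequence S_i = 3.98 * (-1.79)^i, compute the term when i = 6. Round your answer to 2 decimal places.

S_6 = 3.98 * (-1.79)^6 ≈ 3.98 * 32.8941 ≈ 130.92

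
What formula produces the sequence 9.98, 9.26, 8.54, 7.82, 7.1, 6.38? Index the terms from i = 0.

Check differences: 9.26 - 9.98 = -0.72
8.54 - 9.26 = -0.72
Common difference d = -0.72.
First term a = 9.98.
Formula: S_i = 9.98 - 0.72*i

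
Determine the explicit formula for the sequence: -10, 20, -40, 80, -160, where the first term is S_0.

Check ratios: 20 / -10 = -2.0
Common ratio r = -2.
First term a = -10.
Formula: S_i = -10 * (-2)^i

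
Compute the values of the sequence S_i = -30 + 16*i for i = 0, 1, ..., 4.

This is an arithmetic sequence.
i=0: S_0 = -30 + 16*0 = -30
i=1: S_1 = -30 + 16*1 = -14
i=2: S_2 = -30 + 16*2 = 2
i=3: S_3 = -30 + 16*3 = 18
i=4: S_4 = -30 + 16*4 = 34
The first 5 terms are: [-30, -14, 2, 18, 34]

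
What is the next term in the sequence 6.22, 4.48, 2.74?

Differences: 4.48 - 6.22 = -1.74
This is an arithmetic sequence with common difference d = -1.74.
Next term = 2.74 + -1.74 = 1.0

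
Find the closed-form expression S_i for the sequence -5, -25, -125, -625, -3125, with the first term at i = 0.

Check ratios: -25 / -5 = 5.0
Common ratio r = 5.
First term a = -5.
Formula: S_i = -5 * 5^i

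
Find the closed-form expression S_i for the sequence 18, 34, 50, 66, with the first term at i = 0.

Check differences: 34 - 18 = 16
50 - 34 = 16
Common difference d = 16.
First term a = 18.
Formula: S_i = 18 + 16*i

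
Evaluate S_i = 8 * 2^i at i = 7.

S_7 = 8 * 2^7 = 8 * 128 = 1024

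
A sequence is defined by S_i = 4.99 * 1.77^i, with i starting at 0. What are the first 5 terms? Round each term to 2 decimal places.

This is a geometric sequence.
i=0: S_0 = 4.99 * 1.77^0 = 4.99
i=1: S_1 = 4.99 * 1.77^1 ≈ 8.83
i=2: S_2 = 4.99 * 1.77^2 ≈ 15.63
i=3: S_3 = 4.99 * 1.77^3 ≈ 27.67
i=4: S_4 = 4.99 * 1.77^4 ≈ 48.98
The first 5 terms are: [4.99, 8.83, 15.63, 27.67, 48.98]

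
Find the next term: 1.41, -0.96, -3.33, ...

Differences: -0.96 - 1.41 = -2.37
This is an arithmetic sequence with common difference d = -2.37.
Next term = -3.33 + -2.37 = -5.7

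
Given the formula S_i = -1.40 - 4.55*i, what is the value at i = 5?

S_5 = -1.4 + -4.55*5 = -1.4 + -22.75 = -24.15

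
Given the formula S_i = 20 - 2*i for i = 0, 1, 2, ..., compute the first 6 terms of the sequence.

This is an arithmetic sequence.
i=0: S_0 = 20 + -2*0 = 20
i=1: S_1 = 20 + -2*1 = 18
i=2: S_2 = 20 + -2*2 = 16
i=3: S_3 = 20 + -2*3 = 14
i=4: S_4 = 20 + -2*4 = 12
i=5: S_5 = 20 + -2*5 = 10
The first 6 terms are: [20, 18, 16, 14, 12, 10]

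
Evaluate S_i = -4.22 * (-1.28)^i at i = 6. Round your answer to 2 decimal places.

S_6 = -4.22 * (-1.28)^6 ≈ -4.22 * 4.398 ≈ -18.56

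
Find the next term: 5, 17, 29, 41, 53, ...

Differences: 17 - 5 = 12
This is an arithmetic sequence with common difference d = 12.
Next term = 53 + 12 = 65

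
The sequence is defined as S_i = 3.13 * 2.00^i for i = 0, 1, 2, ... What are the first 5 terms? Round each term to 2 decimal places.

This is a geometric sequence.
i=0: S_0 = 3.13 * 2.0^0 = 3.13
i=1: S_1 = 3.13 * 2.0^1 = 6.26
i=2: S_2 = 3.13 * 2.0^2 = 12.52
i=3: S_3 = 3.13 * 2.0^3 = 25.04
i=4: S_4 = 3.13 * 2.0^4 = 50.08
The first 5 terms are: [3.13, 6.26, 12.52, 25.04, 50.08]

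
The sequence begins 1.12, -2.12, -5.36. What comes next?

Differences: -2.12 - 1.12 = -3.24
This is an arithmetic sequence with common difference d = -3.24.
Next term = -5.36 + -3.24 = -8.6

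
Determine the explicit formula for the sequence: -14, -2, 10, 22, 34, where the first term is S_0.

Check differences: -2 - -14 = 12
10 - -2 = 12
Common difference d = 12.
First term a = -14.
Formula: S_i = -14 + 12*i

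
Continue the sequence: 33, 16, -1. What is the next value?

Differences: 16 - 33 = -17
This is an arithmetic sequence with common difference d = -17.
Next term = -1 + -17 = -18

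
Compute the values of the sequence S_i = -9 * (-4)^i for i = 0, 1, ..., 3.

This is a geometric sequence.
i=0: S_0 = -9 * (-4)^0 = -9
i=1: S_1 = -9 * (-4)^1 = 36
i=2: S_2 = -9 * (-4)^2 = -144
i=3: S_3 = -9 * (-4)^3 = 576
The first 4 terms are: [-9, 36, -144, 576]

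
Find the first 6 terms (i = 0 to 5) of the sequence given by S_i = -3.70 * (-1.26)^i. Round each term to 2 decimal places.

This is a geometric sequence.
i=0: S_0 = -3.7 * (-1.26)^0 = -3.7
i=1: S_1 = -3.7 * (-1.26)^1 ≈ 4.66
i=2: S_2 = -3.7 * (-1.26)^2 ≈ -5.87
i=3: S_3 = -3.7 * (-1.26)^3 ≈ 7.4
i=4: S_4 = -3.7 * (-1.26)^4 ≈ -9.33
i=5: S_5 = -3.7 * (-1.26)^5 ≈ 11.75
The first 6 terms are: [-3.7, 4.66, -5.87, 7.4, -9.33, 11.75]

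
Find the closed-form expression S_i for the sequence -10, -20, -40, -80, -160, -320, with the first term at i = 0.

Check ratios: -20 / -10 = 2.0
Common ratio r = 2.
First term a = -10.
Formula: S_i = -10 * 2^i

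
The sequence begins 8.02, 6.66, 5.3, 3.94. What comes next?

Differences: 6.66 - 8.02 = -1.36
This is an arithmetic sequence with common difference d = -1.36.
Next term = 3.94 + -1.36 = 2.58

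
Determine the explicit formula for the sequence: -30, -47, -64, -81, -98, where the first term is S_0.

Check differences: -47 - -30 = -17
-64 - -47 = -17
Common difference d = -17.
First term a = -30.
Formula: S_i = -30 - 17*i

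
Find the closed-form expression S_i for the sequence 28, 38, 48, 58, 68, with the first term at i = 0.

Check differences: 38 - 28 = 10
48 - 38 = 10
Common difference d = 10.
First term a = 28.
Formula: S_i = 28 + 10*i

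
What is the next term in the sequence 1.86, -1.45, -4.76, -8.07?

Differences: -1.45 - 1.86 = -3.31
This is an arithmetic sequence with common difference d = -3.31.
Next term = -8.07 + -3.31 = -11.38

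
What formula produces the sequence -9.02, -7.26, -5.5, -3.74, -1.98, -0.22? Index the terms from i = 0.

Check differences: -7.26 - -9.02 = 1.76
-5.5 - -7.26 = 1.76
Common difference d = 1.76.
First term a = -9.02.
Formula: S_i = -9.02 + 1.76*i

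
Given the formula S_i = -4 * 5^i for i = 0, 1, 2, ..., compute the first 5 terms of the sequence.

This is a geometric sequence.
i=0: S_0 = -4 * 5^0 = -4
i=1: S_1 = -4 * 5^1 = -20
i=2: S_2 = -4 * 5^2 = -100
i=3: S_3 = -4 * 5^3 = -500
i=4: S_4 = -4 * 5^4 = -2500
The first 5 terms are: [-4, -20, -100, -500, -2500]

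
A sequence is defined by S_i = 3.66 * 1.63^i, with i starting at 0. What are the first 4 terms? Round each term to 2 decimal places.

This is a geometric sequence.
i=0: S_0 = 3.66 * 1.63^0 = 3.66
i=1: S_1 = 3.66 * 1.63^1 ≈ 5.97
i=2: S_2 = 3.66 * 1.63^2 ≈ 9.72
i=3: S_3 = 3.66 * 1.63^3 ≈ 15.85
The first 4 terms are: [3.66, 5.97, 9.72, 15.85]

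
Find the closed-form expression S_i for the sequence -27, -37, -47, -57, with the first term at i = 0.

Check differences: -37 - -27 = -10
-47 - -37 = -10
Common difference d = -10.
First term a = -27.
Formula: S_i = -27 - 10*i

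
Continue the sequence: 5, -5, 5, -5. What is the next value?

Ratios: -5 / 5 = -1.0
This is a geometric sequence with common ratio r = -1.
Next term = -5 * -1 = 5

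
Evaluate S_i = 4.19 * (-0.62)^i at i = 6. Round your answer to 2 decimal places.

S_6 = 4.19 * (-0.62)^6 ≈ 4.19 * 0.0568 ≈ 0.24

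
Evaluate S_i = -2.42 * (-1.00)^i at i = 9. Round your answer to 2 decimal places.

S_9 = -2.42 * (-1.0)^9 = -2.42 * -1 = 2.42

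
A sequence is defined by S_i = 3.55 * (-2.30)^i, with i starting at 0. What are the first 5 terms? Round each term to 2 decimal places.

This is a geometric sequence.
i=0: S_0 = 3.55 * (-2.3)^0 = 3.55
i=1: S_1 = 3.55 * (-2.3)^1 ≈ -8.17
i=2: S_2 = 3.55 * (-2.3)^2 ≈ 18.78
i=3: S_3 = 3.55 * (-2.3)^3 ≈ -43.19
i=4: S_4 = 3.55 * (-2.3)^4 ≈ 99.34
The first 5 terms are: [3.55, -8.17, 18.78, -43.19, 99.34]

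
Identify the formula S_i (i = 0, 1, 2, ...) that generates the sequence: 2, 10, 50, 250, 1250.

Check ratios: 10 / 2 = 5.0
Common ratio r = 5.
First term a = 2.
Formula: S_i = 2 * 5^i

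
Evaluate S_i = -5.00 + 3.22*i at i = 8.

S_8 = -5.0 + 3.22*8 = -5.0 + 25.76 = 20.76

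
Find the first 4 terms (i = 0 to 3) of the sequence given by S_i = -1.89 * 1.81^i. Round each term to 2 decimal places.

This is a geometric sequence.
i=0: S_0 = -1.89 * 1.81^0 = -1.89
i=1: S_1 = -1.89 * 1.81^1 ≈ -3.42
i=2: S_2 = -1.89 * 1.81^2 ≈ -6.19
i=3: S_3 = -1.89 * 1.81^3 ≈ -11.21
The first 4 terms are: [-1.89, -3.42, -6.19, -11.21]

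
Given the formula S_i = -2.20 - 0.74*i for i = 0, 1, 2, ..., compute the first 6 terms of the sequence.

This is an arithmetic sequence.
i=0: S_0 = -2.2 + -0.74*0 = -2.2
i=1: S_1 = -2.2 + -0.74*1 = -2.94
i=2: S_2 = -2.2 + -0.74*2 = -3.68
i=3: S_3 = -2.2 + -0.74*3 = -4.42
i=4: S_4 = -2.2 + -0.74*4 = -5.16
i=5: S_5 = -2.2 + -0.74*5 = -5.9
The first 6 terms are: [-2.2, -2.94, -3.68, -4.42, -5.16, -5.9]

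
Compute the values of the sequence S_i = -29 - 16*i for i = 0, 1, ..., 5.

This is an arithmetic sequence.
i=0: S_0 = -29 + -16*0 = -29
i=1: S_1 = -29 + -16*1 = -45
i=2: S_2 = -29 + -16*2 = -61
i=3: S_3 = -29 + -16*3 = -77
i=4: S_4 = -29 + -16*4 = -93
i=5: S_5 = -29 + -16*5 = -109
The first 6 terms are: [-29, -45, -61, -77, -93, -109]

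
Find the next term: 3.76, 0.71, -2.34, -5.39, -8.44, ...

Differences: 0.71 - 3.76 = -3.05
This is an arithmetic sequence with common difference d = -3.05.
Next term = -8.44 + -3.05 = -11.49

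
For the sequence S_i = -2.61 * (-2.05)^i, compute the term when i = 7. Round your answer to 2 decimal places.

S_7 = -2.61 * (-2.05)^7 ≈ -2.61 * -152.1518 ≈ 397.12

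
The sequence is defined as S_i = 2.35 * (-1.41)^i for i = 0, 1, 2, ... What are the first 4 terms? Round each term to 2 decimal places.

This is a geometric sequence.
i=0: S_0 = 2.35 * (-1.41)^0 = 2.35
i=1: S_1 = 2.35 * (-1.41)^1 ≈ -3.31
i=2: S_2 = 2.35 * (-1.41)^2 ≈ 4.67
i=3: S_3 = 2.35 * (-1.41)^3 ≈ -6.59
The first 4 terms are: [2.35, -3.31, 4.67, -6.59]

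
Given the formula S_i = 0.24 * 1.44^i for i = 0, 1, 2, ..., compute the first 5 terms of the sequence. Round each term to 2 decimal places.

This is a geometric sequence.
i=0: S_0 = 0.24 * 1.44^0 = 0.24
i=1: S_1 = 0.24 * 1.44^1 ≈ 0.35
i=2: S_2 = 0.24 * 1.44^2 ≈ 0.5
i=3: S_3 = 0.24 * 1.44^3 ≈ 0.72
i=4: S_4 = 0.24 * 1.44^4 ≈ 1.03
The first 5 terms are: [0.24, 0.35, 0.5, 0.72, 1.03]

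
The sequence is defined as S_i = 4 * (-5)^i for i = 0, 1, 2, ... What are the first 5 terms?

This is a geometric sequence.
i=0: S_0 = 4 * (-5)^0 = 4
i=1: S_1 = 4 * (-5)^1 = -20
i=2: S_2 = 4 * (-5)^2 = 100
i=3: S_3 = 4 * (-5)^3 = -500
i=4: S_4 = 4 * (-5)^4 = 2500
The first 5 terms are: [4, -20, 100, -500, 2500]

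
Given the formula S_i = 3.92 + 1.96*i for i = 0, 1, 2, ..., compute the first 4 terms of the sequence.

This is an arithmetic sequence.
i=0: S_0 = 3.92 + 1.96*0 = 3.92
i=1: S_1 = 3.92 + 1.96*1 = 5.88
i=2: S_2 = 3.92 + 1.96*2 = 7.84
i=3: S_3 = 3.92 + 1.96*3 = 9.8
The first 4 terms are: [3.92, 5.88, 7.84, 9.8]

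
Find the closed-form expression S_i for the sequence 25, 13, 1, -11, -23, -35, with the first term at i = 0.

Check differences: 13 - 25 = -12
1 - 13 = -12
Common difference d = -12.
First term a = 25.
Formula: S_i = 25 - 12*i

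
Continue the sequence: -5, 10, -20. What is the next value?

Ratios: 10 / -5 = -2.0
This is a geometric sequence with common ratio r = -2.
Next term = -20 * -2 = 40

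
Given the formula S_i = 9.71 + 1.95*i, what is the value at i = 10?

S_10 = 9.71 + 1.95*10 = 9.71 + 19.5 = 29.21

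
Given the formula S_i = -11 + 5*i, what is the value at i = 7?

S_7 = -11 + 5*7 = -11 + 35 = 24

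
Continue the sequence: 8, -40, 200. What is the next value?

Ratios: -40 / 8 = -5.0
This is a geometric sequence with common ratio r = -5.
Next term = 200 * -5 = -1000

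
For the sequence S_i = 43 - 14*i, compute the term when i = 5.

S_5 = 43 + -14*5 = 43 + -70 = -27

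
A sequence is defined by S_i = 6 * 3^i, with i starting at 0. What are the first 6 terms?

This is a geometric sequence.
i=0: S_0 = 6 * 3^0 = 6
i=1: S_1 = 6 * 3^1 = 18
i=2: S_2 = 6 * 3^2 = 54
i=3: S_3 = 6 * 3^3 = 162
i=4: S_4 = 6 * 3^4 = 486
i=5: S_5 = 6 * 3^5 = 1458
The first 6 terms are: [6, 18, 54, 162, 486, 1458]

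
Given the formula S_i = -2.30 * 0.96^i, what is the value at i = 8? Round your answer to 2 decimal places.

S_8 = -2.3 * 0.96^8 ≈ -2.3 * 0.7214 ≈ -1.66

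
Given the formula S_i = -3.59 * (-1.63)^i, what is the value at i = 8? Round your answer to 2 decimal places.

S_8 = -3.59 * (-1.63)^8 ≈ -3.59 * 49.8311 ≈ -178.89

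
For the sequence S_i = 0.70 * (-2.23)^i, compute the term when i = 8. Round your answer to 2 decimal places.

S_8 = 0.7 * (-2.23)^8 ≈ 0.7 * 611.5598 ≈ 428.09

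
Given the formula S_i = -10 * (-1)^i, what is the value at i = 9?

S_9 = -10 * (-1)^9 = -10 * -1 = 10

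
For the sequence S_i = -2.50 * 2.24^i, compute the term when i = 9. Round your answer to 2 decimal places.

S_9 = -2.5 * 2.24^9 ≈ -2.5 * 1419.8163 ≈ -3549.54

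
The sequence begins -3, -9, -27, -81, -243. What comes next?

Ratios: -9 / -3 = 3.0
This is a geometric sequence with common ratio r = 3.
Next term = -243 * 3 = -729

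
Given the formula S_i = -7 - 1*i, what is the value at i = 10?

S_10 = -7 + -1*10 = -7 + -10 = -17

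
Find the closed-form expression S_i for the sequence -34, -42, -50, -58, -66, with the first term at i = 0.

Check differences: -42 - -34 = -8
-50 - -42 = -8
Common difference d = -8.
First term a = -34.
Formula: S_i = -34 - 8*i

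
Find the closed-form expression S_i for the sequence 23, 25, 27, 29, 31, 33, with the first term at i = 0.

Check differences: 25 - 23 = 2
27 - 25 = 2
Common difference d = 2.
First term a = 23.
Formula: S_i = 23 + 2*i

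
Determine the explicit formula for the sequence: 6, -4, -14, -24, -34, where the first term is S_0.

Check differences: -4 - 6 = -10
-14 - -4 = -10
Common difference d = -10.
First term a = 6.
Formula: S_i = 6 - 10*i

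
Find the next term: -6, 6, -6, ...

Ratios: 6 / -6 = -1.0
This is a geometric sequence with common ratio r = -1.
Next term = -6 * -1 = 6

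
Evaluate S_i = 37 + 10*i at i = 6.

S_6 = 37 + 10*6 = 37 + 60 = 97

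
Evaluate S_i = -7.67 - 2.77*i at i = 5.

S_5 = -7.67 + -2.77*5 = -7.67 + -13.85 = -21.52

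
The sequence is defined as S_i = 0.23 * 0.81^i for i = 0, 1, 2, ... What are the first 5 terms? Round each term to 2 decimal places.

This is a geometric sequence.
i=0: S_0 = 0.23 * 0.81^0 = 0.23
i=1: S_1 = 0.23 * 0.81^1 ≈ 0.19
i=2: S_2 = 0.23 * 0.81^2 ≈ 0.15
i=3: S_3 = 0.23 * 0.81^3 ≈ 0.12
i=4: S_4 = 0.23 * 0.81^4 ≈ 0.1
The first 5 terms are: [0.23, 0.19, 0.15, 0.12, 0.1]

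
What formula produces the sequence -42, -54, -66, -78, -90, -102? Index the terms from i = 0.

Check differences: -54 - -42 = -12
-66 - -54 = -12
Common difference d = -12.
First term a = -42.
Formula: S_i = -42 - 12*i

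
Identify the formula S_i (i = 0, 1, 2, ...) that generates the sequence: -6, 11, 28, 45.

Check differences: 11 - -6 = 17
28 - 11 = 17
Common difference d = 17.
First term a = -6.
Formula: S_i = -6 + 17*i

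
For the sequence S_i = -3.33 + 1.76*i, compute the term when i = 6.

S_6 = -3.33 + 1.76*6 = -3.33 + 10.56 = 7.23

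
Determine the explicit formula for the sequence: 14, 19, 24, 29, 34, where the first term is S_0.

Check differences: 19 - 14 = 5
24 - 19 = 5
Common difference d = 5.
First term a = 14.
Formula: S_i = 14 + 5*i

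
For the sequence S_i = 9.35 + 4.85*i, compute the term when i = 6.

S_6 = 9.35 + 4.85*6 = 9.35 + 29.1 = 38.45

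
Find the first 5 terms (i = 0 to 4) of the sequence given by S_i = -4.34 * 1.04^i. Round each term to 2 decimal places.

This is a geometric sequence.
i=0: S_0 = -4.34 * 1.04^0 = -4.34
i=1: S_1 = -4.34 * 1.04^1 ≈ -4.51
i=2: S_2 = -4.34 * 1.04^2 ≈ -4.69
i=3: S_3 = -4.34 * 1.04^3 ≈ -4.88
i=4: S_4 = -4.34 * 1.04^4 ≈ -5.08
The first 5 terms are: [-4.34, -4.51, -4.69, -4.88, -5.08]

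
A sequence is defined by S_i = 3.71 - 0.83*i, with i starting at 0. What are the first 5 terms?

This is an arithmetic sequence.
i=0: S_0 = 3.71 + -0.83*0 = 3.71
i=1: S_1 = 3.71 + -0.83*1 = 2.88
i=2: S_2 = 3.71 + -0.83*2 = 2.05
i=3: S_3 = 3.71 + -0.83*3 = 1.22
i=4: S_4 = 3.71 + -0.83*4 = 0.39
The first 5 terms are: [3.71, 2.88, 2.05, 1.22, 0.39]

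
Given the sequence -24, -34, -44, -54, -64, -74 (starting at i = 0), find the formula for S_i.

Check differences: -34 - -24 = -10
-44 - -34 = -10
Common difference d = -10.
First term a = -24.
Formula: S_i = -24 - 10*i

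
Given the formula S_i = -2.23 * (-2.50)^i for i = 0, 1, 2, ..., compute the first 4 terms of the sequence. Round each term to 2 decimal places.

This is a geometric sequence.
i=0: S_0 = -2.23 * (-2.5)^0 = -2.23
i=1: S_1 = -2.23 * (-2.5)^1 ≈ 5.58
i=2: S_2 = -2.23 * (-2.5)^2 ≈ -13.94
i=3: S_3 = -2.23 * (-2.5)^3 ≈ 34.84
The first 4 terms are: [-2.23, 5.58, -13.94, 34.84]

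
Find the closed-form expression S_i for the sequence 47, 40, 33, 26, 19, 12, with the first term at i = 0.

Check differences: 40 - 47 = -7
33 - 40 = -7
Common difference d = -7.
First term a = 47.
Formula: S_i = 47 - 7*i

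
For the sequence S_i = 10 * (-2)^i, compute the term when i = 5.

S_5 = 10 * (-2)^5 = 10 * -32 = -320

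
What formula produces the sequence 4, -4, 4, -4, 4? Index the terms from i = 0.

Check ratios: -4 / 4 = -1.0
Common ratio r = -1.
First term a = 4.
Formula: S_i = 4 * (-1)^i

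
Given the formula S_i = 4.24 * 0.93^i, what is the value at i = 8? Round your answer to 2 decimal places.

S_8 = 4.24 * 0.93^8 ≈ 4.24 * 0.5596 ≈ 2.37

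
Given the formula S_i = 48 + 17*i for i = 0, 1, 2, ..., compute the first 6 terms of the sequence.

This is an arithmetic sequence.
i=0: S_0 = 48 + 17*0 = 48
i=1: S_1 = 48 + 17*1 = 65
i=2: S_2 = 48 + 17*2 = 82
i=3: S_3 = 48 + 17*3 = 99
i=4: S_4 = 48 + 17*4 = 116
i=5: S_5 = 48 + 17*5 = 133
The first 6 terms are: [48, 65, 82, 99, 116, 133]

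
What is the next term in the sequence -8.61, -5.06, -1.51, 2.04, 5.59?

Differences: -5.06 - -8.61 = 3.55
This is an arithmetic sequence with common difference d = 3.55.
Next term = 5.59 + 3.55 = 9.14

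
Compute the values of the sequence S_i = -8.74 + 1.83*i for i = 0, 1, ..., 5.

This is an arithmetic sequence.
i=0: S_0 = -8.74 + 1.83*0 = -8.74
i=1: S_1 = -8.74 + 1.83*1 = -6.91
i=2: S_2 = -8.74 + 1.83*2 = -5.08
i=3: S_3 = -8.74 + 1.83*3 = -3.25
i=4: S_4 = -8.74 + 1.83*4 = -1.42
i=5: S_5 = -8.74 + 1.83*5 = 0.41
The first 6 terms are: [-8.74, -6.91, -5.08, -3.25, -1.42, 0.41]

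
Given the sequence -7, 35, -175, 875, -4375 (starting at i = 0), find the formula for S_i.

Check ratios: 35 / -7 = -5.0
Common ratio r = -5.
First term a = -7.
Formula: S_i = -7 * (-5)^i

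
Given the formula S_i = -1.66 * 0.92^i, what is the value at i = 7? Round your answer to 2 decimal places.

S_7 = -1.66 * 0.92^7 ≈ -1.66 * 0.5578 ≈ -0.93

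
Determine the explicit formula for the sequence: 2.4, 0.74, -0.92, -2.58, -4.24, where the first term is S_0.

Check differences: 0.74 - 2.4 = -1.66
-0.92 - 0.74 = -1.66
Common difference d = -1.66.
First term a = 2.4.
Formula: S_i = 2.40 - 1.66*i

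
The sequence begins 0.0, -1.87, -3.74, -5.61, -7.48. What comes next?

Differences: -1.87 - 0.0 = -1.87
This is an arithmetic sequence with common difference d = -1.87.
Next term = -7.48 + -1.87 = -9.35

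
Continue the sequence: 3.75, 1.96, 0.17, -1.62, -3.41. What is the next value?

Differences: 1.96 - 3.75 = -1.79
This is an arithmetic sequence with common difference d = -1.79.
Next term = -3.41 + -1.79 = -5.2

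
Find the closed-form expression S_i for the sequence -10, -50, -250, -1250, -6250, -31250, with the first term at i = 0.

Check ratios: -50 / -10 = 5.0
Common ratio r = 5.
First term a = -10.
Formula: S_i = -10 * 5^i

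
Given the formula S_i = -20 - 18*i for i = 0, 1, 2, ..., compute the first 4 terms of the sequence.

This is an arithmetic sequence.
i=0: S_0 = -20 + -18*0 = -20
i=1: S_1 = -20 + -18*1 = -38
i=2: S_2 = -20 + -18*2 = -56
i=3: S_3 = -20 + -18*3 = -74
The first 4 terms are: [-20, -38, -56, -74]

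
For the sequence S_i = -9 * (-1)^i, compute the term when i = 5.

S_5 = -9 * (-1)^5 = -9 * -1 = 9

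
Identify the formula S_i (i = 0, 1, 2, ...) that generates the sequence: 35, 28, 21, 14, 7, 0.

Check differences: 28 - 35 = -7
21 - 28 = -7
Common difference d = -7.
First term a = 35.
Formula: S_i = 35 - 7*i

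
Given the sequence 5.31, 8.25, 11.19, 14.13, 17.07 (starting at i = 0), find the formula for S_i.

Check differences: 8.25 - 5.31 = 2.94
11.19 - 8.25 = 2.94
Common difference d = 2.94.
First term a = 5.31.
Formula: S_i = 5.31 + 2.94*i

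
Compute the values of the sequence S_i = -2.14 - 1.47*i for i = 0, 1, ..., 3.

This is an arithmetic sequence.
i=0: S_0 = -2.14 + -1.47*0 = -2.14
i=1: S_1 = -2.14 + -1.47*1 = -3.61
i=2: S_2 = -2.14 + -1.47*2 = -5.08
i=3: S_3 = -2.14 + -1.47*3 = -6.55
The first 4 terms are: [-2.14, -3.61, -5.08, -6.55]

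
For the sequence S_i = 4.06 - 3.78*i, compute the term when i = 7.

S_7 = 4.06 + -3.78*7 = 4.06 + -26.46 = -22.4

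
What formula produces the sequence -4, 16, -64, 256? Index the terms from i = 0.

Check ratios: 16 / -4 = -4.0
Common ratio r = -4.
First term a = -4.
Formula: S_i = -4 * (-4)^i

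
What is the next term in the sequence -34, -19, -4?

Differences: -19 - -34 = 15
This is an arithmetic sequence with common difference d = 15.
Next term = -4 + 15 = 11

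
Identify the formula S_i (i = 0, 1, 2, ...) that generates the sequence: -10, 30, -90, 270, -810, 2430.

Check ratios: 30 / -10 = -3.0
Common ratio r = -3.
First term a = -10.
Formula: S_i = -10 * (-3)^i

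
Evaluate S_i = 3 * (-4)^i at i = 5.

S_5 = 3 * (-4)^5 = 3 * -1024 = -3072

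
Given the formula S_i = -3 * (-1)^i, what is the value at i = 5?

S_5 = -3 * (-1)^5 = -3 * -1 = 3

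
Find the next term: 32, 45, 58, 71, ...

Differences: 45 - 32 = 13
This is an arithmetic sequence with common difference d = 13.
Next term = 71 + 13 = 84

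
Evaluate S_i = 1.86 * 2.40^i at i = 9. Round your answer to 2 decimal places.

S_9 = 1.86 * 2.4^9 ≈ 1.86 * 2641.8075 ≈ 4913.76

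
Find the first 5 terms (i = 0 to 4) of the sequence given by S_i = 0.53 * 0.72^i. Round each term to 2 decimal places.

This is a geometric sequence.
i=0: S_0 = 0.53 * 0.72^0 = 0.53
i=1: S_1 = 0.53 * 0.72^1 ≈ 0.38
i=2: S_2 = 0.53 * 0.72^2 ≈ 0.27
i=3: S_3 = 0.53 * 0.72^3 ≈ 0.2
i=4: S_4 = 0.53 * 0.72^4 ≈ 0.14
The first 5 terms are: [0.53, 0.38, 0.27, 0.2, 0.14]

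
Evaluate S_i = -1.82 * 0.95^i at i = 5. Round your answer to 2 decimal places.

S_5 = -1.82 * 0.95^5 ≈ -1.82 * 0.7738 ≈ -1.41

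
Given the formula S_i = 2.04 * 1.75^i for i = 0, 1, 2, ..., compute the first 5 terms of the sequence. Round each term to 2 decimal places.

This is a geometric sequence.
i=0: S_0 = 2.04 * 1.75^0 = 2.04
i=1: S_1 = 2.04 * 1.75^1 = 3.57
i=2: S_2 = 2.04 * 1.75^2 ≈ 6.25
i=3: S_3 = 2.04 * 1.75^3 ≈ 10.93
i=4: S_4 = 2.04 * 1.75^4 ≈ 19.13
The first 5 terms are: [2.04, 3.57, 6.25, 10.93, 19.13]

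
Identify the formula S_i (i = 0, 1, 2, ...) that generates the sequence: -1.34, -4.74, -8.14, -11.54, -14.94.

Check differences: -4.74 - -1.34 = -3.4
-8.14 - -4.74 = -3.4
Common difference d = -3.4.
First term a = -1.34.
Formula: S_i = -1.34 - 3.40*i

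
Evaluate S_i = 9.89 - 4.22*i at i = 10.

S_10 = 9.89 + -4.22*10 = 9.89 + -42.2 = -32.31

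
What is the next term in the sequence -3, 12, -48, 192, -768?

Ratios: 12 / -3 = -4.0
This is a geometric sequence with common ratio r = -4.
Next term = -768 * -4 = 3072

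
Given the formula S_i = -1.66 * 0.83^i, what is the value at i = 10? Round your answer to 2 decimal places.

S_10 = -1.66 * 0.83^10 ≈ -1.66 * 0.1552 ≈ -0.26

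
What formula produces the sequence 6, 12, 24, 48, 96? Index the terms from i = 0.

Check ratios: 12 / 6 = 2.0
Common ratio r = 2.
First term a = 6.
Formula: S_i = 6 * 2^i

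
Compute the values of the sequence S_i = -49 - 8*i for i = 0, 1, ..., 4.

This is an arithmetic sequence.
i=0: S_0 = -49 + -8*0 = -49
i=1: S_1 = -49 + -8*1 = -57
i=2: S_2 = -49 + -8*2 = -65
i=3: S_3 = -49 + -8*3 = -73
i=4: S_4 = -49 + -8*4 = -81
The first 5 terms are: [-49, -57, -65, -73, -81]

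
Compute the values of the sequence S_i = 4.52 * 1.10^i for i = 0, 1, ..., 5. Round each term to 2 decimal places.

This is a geometric sequence.
i=0: S_0 = 4.52 * 1.1^0 = 4.52
i=1: S_1 = 4.52 * 1.1^1 ≈ 4.97
i=2: S_2 = 4.52 * 1.1^2 ≈ 5.47
i=3: S_3 = 4.52 * 1.1^3 ≈ 6.02
i=4: S_4 = 4.52 * 1.1^4 ≈ 6.62
i=5: S_5 = 4.52 * 1.1^5 ≈ 7.28
The first 6 terms are: [4.52, 4.97, 5.47, 6.02, 6.62, 7.28]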